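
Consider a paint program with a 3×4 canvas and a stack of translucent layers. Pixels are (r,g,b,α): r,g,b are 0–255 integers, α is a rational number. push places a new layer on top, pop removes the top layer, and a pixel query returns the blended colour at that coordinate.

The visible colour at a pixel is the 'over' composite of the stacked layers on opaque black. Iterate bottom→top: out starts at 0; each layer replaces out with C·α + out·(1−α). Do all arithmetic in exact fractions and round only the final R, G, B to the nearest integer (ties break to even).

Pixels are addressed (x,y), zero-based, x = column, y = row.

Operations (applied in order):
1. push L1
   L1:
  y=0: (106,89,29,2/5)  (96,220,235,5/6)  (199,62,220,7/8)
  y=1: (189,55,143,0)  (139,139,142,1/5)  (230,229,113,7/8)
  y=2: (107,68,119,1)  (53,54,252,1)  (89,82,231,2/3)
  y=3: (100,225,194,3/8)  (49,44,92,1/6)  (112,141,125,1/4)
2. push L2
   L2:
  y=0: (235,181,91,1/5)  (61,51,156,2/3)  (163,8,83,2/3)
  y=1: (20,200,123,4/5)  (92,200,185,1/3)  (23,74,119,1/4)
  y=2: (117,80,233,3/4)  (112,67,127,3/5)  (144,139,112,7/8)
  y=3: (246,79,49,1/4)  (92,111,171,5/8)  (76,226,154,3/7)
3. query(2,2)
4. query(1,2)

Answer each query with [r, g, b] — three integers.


query (2,2) [L1,L2] — begin 0,0,0
+L1 (α=2/3) → [178/3, 164/3, 154]
+L2 (α=7/8) → [1601/12, 3083/24, 469/4]
→ [133, 128, 117]

at x=1,y=2 over L1,L2:
L1 α=1: [53, 54, 252]
L2 α=3/5: [442/5, 309/5, 177]
→ [88, 62, 177]


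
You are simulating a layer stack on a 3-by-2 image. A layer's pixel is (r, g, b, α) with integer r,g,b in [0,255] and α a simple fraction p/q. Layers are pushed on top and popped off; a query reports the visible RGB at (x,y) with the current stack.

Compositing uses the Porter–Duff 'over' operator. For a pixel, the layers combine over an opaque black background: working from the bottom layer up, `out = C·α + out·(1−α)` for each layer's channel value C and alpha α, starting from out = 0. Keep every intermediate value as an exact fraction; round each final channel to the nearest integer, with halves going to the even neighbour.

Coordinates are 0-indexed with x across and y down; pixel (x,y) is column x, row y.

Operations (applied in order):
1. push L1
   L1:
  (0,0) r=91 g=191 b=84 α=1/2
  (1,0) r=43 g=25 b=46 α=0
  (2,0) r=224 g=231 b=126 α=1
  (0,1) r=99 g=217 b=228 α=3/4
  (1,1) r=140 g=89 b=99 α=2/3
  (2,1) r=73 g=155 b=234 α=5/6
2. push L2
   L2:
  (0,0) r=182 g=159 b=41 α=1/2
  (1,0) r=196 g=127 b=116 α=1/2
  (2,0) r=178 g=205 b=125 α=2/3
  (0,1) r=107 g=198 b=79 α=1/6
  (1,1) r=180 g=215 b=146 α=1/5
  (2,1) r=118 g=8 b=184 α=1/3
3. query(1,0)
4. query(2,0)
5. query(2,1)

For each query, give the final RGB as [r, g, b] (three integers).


at x=1,y=0 over L1,L2:
after L1 α=0: [0, 0, 0]
after L2 α=1/2: [98, 127/2, 58]
rounded: [98, 64, 58]

query (2,0) [L1,L2] — begin 0,0,0
L1 α=1: [224, 231, 126]
L2 α=2/3: [580/3, 641/3, 376/3]
→ [193, 214, 125]

(2,1) stack=L1,L2; from [0,0,0]:
+L1 (α=5/6) → [365/6, 775/6, 195]
+L2 (α=1/3) → [719/9, 799/9, 574/3]
rounded: [80, 89, 191]


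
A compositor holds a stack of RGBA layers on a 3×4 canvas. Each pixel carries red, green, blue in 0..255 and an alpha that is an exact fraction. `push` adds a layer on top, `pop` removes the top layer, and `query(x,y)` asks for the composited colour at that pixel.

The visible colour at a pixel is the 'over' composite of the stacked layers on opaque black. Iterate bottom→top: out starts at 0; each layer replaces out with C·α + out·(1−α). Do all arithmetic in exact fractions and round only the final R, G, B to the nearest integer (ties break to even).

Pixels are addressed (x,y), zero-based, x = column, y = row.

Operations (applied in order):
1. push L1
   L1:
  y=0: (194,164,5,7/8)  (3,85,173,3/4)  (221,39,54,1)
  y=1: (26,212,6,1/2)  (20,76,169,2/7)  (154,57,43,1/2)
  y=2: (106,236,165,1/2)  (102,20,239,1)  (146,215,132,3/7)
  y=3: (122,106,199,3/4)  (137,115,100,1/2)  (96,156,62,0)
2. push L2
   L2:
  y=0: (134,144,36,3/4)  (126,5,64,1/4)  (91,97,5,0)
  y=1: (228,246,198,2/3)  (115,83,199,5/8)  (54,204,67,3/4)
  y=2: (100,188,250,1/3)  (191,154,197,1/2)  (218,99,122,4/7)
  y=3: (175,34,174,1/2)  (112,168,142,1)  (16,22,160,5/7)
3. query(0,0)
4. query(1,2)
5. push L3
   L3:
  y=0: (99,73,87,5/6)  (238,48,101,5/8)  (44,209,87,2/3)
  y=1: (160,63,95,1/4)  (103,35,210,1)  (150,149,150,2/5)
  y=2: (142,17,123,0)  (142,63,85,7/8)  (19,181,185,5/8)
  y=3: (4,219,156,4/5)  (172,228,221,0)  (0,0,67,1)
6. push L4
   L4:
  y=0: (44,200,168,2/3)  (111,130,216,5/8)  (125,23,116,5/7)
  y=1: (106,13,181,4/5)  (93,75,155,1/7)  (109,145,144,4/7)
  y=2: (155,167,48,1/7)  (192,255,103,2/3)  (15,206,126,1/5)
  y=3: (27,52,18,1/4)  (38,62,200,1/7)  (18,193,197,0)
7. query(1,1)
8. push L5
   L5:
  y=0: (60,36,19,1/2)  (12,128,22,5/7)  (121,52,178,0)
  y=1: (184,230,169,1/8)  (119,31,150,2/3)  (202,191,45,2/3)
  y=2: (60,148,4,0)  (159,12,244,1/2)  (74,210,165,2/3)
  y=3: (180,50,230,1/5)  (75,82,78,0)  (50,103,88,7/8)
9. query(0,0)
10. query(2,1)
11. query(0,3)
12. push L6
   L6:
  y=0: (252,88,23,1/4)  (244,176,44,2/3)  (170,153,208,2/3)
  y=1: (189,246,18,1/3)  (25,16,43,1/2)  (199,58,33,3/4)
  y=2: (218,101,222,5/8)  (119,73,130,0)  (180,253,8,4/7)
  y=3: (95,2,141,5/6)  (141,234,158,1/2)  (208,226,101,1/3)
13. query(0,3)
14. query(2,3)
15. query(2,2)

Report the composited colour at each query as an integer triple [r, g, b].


at x=0,y=0 over L1,L2:
+L1 (α=7/8) → [679/4, 287/2, 35/8]
+L2 (α=3/4) → [2287/16, 1151/8, 899/32]
rounded: [143, 144, 28]

at x=1,y=2 over L1,L2:
+L1 (α=1) → [102, 20, 239]
+L2 (α=1/2) → [293/2, 87, 218]
= [146, 87, 218]

at x=1,y=1 over L1,L2,L3,L4:
+L1 (α=2/7) → [40/7, 152/7, 338/7]
+L2 (α=5/8) → [4145/56, 3361/56, 7979/56]
+L3 (α=1) → [103, 35, 210]
+L4 (α=1/7) → [711/7, 285/7, 1415/7]
rounded: [102, 41, 202]

query (0,0) [L1,L2,L3,L4,L5] — begin 0,0,0
after L1 α=7/8: [679/4, 287/2, 35/8]
after L2 α=3/4: [2287/16, 1151/8, 899/32]
after L3 α=5/6: [10207/96, 1357/16, 14819/192]
after L4 α=2/3: [18655/288, 7757/48, 79331/576]
after L5 α=1/2: [35935/576, 9485/96, 90275/1152]
rounded: [62, 99, 78]

(2,1) stack=L1,L2,L3,L4,L5; from [0,0,0]:
+L1 (α=1/2) → [77, 57/2, 43/2]
+L2 (α=3/4) → [239/4, 1281/8, 445/8]
+L3 (α=2/5) → [1917/20, 6227/40, 747/8]
+L4 (α=4/7) → [14471/140, 5983/40, 6849/56]
+L5 (α=2/3) → [23677/140, 21263/120, 3963/56]
→ [169, 177, 71]

at x=0,y=3 over L1,L2,L3,L4,L5:
+L1 (α=3/4) → [183/2, 159/2, 597/4]
+L2 (α=1/2) → [533/4, 227/4, 1293/8]
+L3 (α=4/5) → [597/20, 3731/20, 1257/8]
+L4 (α=1/4) → [2331/80, 12233/80, 3915/32]
+L5 (α=1/5) → [5931/100, 13233/100, 1151/8]
= [59, 132, 144]

(0,3) stack=L1,L2,L3,L4,L5,L6; from [0,0,0]:
after L1 α=3/4: [183/2, 159/2, 597/4]
after L2 α=1/2: [533/4, 227/4, 1293/8]
after L3 α=4/5: [597/20, 3731/20, 1257/8]
after L4 α=1/4: [2331/80, 12233/80, 3915/32]
after L5 α=1/5: [5931/100, 13233/100, 1151/8]
after L6 α=5/6: [53431/600, 14233/600, 6791/48]
rounded: [89, 24, 141]

query (2,3) [L1,L2,L3,L4,L5,L6] — begin 0,0,0
after L1 α=0: [0, 0, 0]
after L2 α=5/7: [80/7, 110/7, 800/7]
after L3 α=1: [0, 0, 67]
after L4 α=0: [0, 0, 67]
after L5 α=7/8: [175/4, 721/8, 683/8]
after L6 α=1/3: [197/2, 1625/12, 1087/12]
rounded: [98, 135, 91]

query (2,2) [L1,L2,L3,L4,L5,L6] — begin 0,0,0
L1 α=3/7: [438/7, 645/7, 396/7]
L2 α=4/7: [7418/49, 4707/49, 4604/49]
L3 α=5/8: [26909/392, 29233/196, 59137/392]
L4 α=1/5: [28379/490, 39327/245, 14297/98]
L5 α=2/3: [33633/490, 47409/245, 46637/294]
L6 α=4/7: [453699/3430, 390167/1715, 49773/686]
→ [132, 228, 73]


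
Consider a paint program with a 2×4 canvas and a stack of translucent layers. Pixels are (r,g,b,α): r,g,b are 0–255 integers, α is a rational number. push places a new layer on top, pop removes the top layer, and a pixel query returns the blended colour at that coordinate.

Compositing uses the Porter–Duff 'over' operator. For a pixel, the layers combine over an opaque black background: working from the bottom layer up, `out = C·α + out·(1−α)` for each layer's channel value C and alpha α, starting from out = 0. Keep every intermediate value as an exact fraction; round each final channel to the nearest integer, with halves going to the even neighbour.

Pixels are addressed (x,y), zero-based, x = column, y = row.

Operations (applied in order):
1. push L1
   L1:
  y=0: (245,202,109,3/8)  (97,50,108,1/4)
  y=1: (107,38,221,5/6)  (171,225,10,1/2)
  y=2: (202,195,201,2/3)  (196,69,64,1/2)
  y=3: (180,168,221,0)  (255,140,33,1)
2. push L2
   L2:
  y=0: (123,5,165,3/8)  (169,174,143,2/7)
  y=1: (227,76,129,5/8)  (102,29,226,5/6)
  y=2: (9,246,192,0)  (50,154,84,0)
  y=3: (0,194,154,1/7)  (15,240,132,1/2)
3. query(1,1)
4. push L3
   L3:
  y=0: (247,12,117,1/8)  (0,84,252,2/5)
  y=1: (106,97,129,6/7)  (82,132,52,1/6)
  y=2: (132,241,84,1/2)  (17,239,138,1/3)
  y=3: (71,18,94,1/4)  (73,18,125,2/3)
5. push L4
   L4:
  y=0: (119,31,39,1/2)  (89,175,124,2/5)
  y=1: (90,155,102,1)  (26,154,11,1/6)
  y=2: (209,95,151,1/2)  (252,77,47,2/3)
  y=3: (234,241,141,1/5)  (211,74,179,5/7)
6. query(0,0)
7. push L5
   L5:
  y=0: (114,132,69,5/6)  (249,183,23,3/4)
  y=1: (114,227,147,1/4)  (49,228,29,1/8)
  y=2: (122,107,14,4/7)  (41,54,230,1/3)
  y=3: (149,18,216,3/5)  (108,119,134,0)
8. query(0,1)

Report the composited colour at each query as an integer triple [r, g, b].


at x=1,y=1 over L1,L2:
after L1 α=1/2: [171/2, 225/2, 5]
after L2 α=5/6: [397/4, 515/12, 1135/6]
= [99, 43, 189]

query (0,0) [L1,L2,L3,L4] — begin 0,0,0
+L1 (α=3/8) → [735/8, 303/4, 327/8]
+L2 (α=3/8) → [6627/64, 1575/32, 5595/64]
+L3 (α=1/8) → [62197/512, 11409/256, 46653/512]
+L4 (α=1/2) → [123125/1024, 19345/512, 66621/1024]
→ [120, 38, 65]

(0,1) stack=L1,L2,L3,L4,L5; from [0,0,0]:
+L1 (α=5/6) → [535/6, 95/3, 1105/6]
+L2 (α=5/8) → [2805/16, 475/8, 2395/16]
+L3 (α=6/7) → [12981/112, 733/8, 14779/112]
+L4 (α=1) → [90, 155, 102]
+L5 (α=1/4) → [96, 173, 453/4]
→ [96, 173, 113]


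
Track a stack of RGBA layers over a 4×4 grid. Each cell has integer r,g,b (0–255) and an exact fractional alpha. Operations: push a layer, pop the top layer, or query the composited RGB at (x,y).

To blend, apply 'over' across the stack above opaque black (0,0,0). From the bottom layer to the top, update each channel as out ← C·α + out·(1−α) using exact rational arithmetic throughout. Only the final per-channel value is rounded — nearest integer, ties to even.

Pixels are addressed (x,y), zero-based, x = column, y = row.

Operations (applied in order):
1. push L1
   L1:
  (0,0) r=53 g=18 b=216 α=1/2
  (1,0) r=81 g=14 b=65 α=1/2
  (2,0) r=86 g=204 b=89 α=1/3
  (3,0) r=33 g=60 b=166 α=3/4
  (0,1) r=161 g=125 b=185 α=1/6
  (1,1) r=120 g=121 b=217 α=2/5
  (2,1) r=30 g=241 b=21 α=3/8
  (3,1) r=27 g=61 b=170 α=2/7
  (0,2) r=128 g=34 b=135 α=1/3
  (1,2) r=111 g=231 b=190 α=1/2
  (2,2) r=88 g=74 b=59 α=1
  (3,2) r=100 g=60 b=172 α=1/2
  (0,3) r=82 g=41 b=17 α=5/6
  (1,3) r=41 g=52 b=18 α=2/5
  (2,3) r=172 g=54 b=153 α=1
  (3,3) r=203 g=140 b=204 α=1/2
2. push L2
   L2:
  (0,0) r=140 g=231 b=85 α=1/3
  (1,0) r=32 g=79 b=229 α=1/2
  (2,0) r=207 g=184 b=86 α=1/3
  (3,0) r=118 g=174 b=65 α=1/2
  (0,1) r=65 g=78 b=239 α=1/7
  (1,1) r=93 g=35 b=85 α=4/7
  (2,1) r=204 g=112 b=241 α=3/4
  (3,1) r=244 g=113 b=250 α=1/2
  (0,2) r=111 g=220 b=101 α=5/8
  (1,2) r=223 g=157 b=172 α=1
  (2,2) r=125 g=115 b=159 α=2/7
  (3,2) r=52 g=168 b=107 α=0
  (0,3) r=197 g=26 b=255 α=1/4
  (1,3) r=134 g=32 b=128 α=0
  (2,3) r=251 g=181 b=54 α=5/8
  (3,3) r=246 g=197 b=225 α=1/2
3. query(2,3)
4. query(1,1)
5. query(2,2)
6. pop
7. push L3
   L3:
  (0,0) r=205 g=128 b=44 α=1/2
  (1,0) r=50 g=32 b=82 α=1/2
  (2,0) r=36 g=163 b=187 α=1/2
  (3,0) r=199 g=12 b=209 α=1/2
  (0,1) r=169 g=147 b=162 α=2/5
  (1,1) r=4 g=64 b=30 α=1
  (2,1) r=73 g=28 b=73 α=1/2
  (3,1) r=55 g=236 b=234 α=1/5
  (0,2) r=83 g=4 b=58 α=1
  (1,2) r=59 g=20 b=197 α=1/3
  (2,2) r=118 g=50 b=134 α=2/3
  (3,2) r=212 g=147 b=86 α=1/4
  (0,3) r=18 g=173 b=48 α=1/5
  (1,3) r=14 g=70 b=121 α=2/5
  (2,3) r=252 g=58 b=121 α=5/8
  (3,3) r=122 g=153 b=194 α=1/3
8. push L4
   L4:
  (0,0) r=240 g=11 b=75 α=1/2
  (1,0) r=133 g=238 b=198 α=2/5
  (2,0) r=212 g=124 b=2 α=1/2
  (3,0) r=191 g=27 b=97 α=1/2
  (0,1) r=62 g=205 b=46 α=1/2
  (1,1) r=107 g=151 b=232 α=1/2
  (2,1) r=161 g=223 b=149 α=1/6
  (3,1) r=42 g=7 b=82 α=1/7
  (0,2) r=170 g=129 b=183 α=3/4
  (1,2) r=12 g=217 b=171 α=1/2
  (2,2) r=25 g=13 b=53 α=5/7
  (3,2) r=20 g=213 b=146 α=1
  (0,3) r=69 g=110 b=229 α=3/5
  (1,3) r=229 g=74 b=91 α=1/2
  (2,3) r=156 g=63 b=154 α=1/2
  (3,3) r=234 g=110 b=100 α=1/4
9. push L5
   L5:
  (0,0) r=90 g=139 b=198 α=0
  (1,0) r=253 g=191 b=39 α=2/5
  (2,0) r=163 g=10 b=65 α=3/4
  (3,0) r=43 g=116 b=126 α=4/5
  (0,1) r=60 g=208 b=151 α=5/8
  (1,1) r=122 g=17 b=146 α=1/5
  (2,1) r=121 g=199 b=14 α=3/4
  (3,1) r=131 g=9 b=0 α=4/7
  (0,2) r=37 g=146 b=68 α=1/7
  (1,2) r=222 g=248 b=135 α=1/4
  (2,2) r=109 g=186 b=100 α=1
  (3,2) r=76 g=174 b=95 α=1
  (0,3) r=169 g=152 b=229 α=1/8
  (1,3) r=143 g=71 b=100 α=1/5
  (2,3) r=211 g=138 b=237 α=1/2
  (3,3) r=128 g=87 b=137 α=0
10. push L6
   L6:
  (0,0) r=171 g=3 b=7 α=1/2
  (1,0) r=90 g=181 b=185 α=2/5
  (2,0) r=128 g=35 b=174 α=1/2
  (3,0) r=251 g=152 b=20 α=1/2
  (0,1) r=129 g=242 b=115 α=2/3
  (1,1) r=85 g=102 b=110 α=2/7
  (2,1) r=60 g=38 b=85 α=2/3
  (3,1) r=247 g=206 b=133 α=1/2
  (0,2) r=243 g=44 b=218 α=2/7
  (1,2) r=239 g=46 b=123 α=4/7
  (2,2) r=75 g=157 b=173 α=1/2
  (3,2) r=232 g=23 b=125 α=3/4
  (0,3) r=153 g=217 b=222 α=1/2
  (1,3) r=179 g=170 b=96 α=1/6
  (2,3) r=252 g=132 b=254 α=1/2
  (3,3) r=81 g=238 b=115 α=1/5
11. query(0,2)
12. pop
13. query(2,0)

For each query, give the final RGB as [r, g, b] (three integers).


(2,3) stack=L1,L2; from [0,0,0]:
+L1 (α=1) → [172, 54, 153]
+L2 (α=5/8) → [1771/8, 1067/8, 729/8]
= [221, 133, 91]

(1,1) stack=L1,L2; from [0,0,0]:
+L1 (α=2/5) → [48, 242/5, 434/5]
+L2 (α=4/7) → [516/7, 1426/35, 3002/35]
rounded: [74, 41, 86]

(2,2) stack=L1,L2; from [0,0,0]:
L1 α=1: [88, 74, 59]
L2 α=2/7: [690/7, 600/7, 613/7]
rounded: [99, 86, 88]

at x=0,y=2 over L1,L3,L4,L5,L6:
L1 α=1/3: [128/3, 34/3, 45]
L3 α=1: [83, 4, 58]
L4 α=3/4: [593/4, 391/4, 607/4]
L5 α=1/7: [1853/14, 1465/14, 1957/14]
L6 α=2/7: [16069/98, 8557/98, 15889/98]
→ [164, 87, 162]

query (2,0) [L1,L3,L4,L5] — begin 0,0,0
after L1 α=1/3: [86/3, 68, 89/3]
after L3 α=1/2: [97/3, 231/2, 325/3]
after L4 α=1/2: [733/6, 479/4, 331/6]
after L5 α=3/4: [3667/24, 599/16, 1501/24]
→ [153, 37, 63]


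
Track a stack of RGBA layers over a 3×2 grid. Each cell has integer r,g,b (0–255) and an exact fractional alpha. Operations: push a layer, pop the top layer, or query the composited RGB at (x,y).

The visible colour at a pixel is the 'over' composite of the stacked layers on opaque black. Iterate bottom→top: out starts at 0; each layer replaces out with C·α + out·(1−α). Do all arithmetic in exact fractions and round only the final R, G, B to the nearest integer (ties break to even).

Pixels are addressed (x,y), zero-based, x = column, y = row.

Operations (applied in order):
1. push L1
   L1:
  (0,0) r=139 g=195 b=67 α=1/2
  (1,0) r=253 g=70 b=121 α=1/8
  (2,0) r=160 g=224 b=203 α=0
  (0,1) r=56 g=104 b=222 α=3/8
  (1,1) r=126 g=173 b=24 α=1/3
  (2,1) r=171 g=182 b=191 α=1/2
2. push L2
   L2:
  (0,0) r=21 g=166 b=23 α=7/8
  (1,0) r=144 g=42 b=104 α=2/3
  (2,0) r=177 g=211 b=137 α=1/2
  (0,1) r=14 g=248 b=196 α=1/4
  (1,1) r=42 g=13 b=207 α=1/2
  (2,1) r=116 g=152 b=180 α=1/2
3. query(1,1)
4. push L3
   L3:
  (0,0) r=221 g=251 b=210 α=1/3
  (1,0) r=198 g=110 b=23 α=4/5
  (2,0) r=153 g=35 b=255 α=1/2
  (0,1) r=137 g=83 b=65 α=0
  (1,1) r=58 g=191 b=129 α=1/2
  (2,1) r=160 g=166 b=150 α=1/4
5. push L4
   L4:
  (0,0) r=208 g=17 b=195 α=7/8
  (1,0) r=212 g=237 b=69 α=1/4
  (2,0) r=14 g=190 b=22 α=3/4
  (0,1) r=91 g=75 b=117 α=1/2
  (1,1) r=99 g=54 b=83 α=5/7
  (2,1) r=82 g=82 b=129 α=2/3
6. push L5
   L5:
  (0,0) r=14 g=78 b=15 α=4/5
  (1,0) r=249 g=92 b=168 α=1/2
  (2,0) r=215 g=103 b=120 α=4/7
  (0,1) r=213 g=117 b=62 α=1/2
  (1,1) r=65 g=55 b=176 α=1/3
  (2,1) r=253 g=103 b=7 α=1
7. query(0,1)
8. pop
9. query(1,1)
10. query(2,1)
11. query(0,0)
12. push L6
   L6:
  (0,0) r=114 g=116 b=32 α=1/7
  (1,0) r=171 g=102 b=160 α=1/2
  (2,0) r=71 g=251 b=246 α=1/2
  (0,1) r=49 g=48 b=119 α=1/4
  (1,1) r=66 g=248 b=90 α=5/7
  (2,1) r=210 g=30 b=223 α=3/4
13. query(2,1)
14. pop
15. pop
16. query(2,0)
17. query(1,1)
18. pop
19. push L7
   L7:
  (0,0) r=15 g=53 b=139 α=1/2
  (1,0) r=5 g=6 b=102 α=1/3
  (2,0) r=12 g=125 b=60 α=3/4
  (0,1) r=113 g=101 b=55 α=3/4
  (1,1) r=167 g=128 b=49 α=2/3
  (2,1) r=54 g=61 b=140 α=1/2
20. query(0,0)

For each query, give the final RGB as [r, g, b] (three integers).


at x=1,y=1 over L1,L2:
after L1 α=1/3: [42, 173/3, 8]
after L2 α=1/2: [42, 106/3, 215/2]
= [42, 35, 108]

at x=0,y=1 over L1,L2,L3,L4,L5:
+L1 (α=3/8) → [21, 39, 333/4]
+L2 (α=1/4) → [77/4, 365/4, 1783/16]
+L3 (α=0) → [77/4, 365/4, 1783/16]
+L4 (α=1/2) → [441/8, 665/8, 3655/32]
+L5 (α=1/2) → [2145/16, 1601/16, 5639/64]
→ [134, 100, 88]

query (1,1) [L1,L2,L3,L4] — begin 0,0,0
L1 α=1/3: [42, 173/3, 8]
L2 α=1/2: [42, 106/3, 215/2]
L3 α=1/2: [50, 679/6, 473/4]
L4 α=5/7: [85, 1489/21, 1303/14]
rounded: [85, 71, 93]

at x=2,y=1 over L1,L2,L3,L4:
+L1 (α=1/2) → [171/2, 91, 191/2]
+L2 (α=1/2) → [403/4, 243/2, 551/4]
+L3 (α=1/4) → [1849/16, 1061/8, 2253/16]
+L4 (α=2/3) → [1491/16, 791/8, 2127/16]
rounded: [93, 99, 133]

at x=0,y=0 over L1,L2,L3,L4:
+L1 (α=1/2) → [139/2, 195/2, 67/2]
+L2 (α=7/8) → [433/16, 2519/16, 389/16]
+L3 (α=1/3) → [2201/24, 1509/8, 2069/24]
+L4 (α=7/8) → [37145/192, 2461/64, 34829/192]
= [193, 38, 181]

(2,1) stack=L1,L2,L3,L4,L6; from [0,0,0]:
L1 α=1/2: [171/2, 91, 191/2]
L2 α=1/2: [403/4, 243/2, 551/4]
L3 α=1/4: [1849/16, 1061/8, 2253/16]
L4 α=2/3: [1491/16, 791/8, 2127/16]
L6 α=3/4: [11571/64, 1511/32, 12831/64]
→ [181, 47, 200]

at x=2,y=0 over L1,L2,L3:
L1 α=0: [0, 0, 0]
L2 α=1/2: [177/2, 211/2, 137/2]
L3 α=1/2: [483/4, 281/4, 647/4]
rounded: [121, 70, 162]

at x=1,y=1 over L1,L2,L3:
after L1 α=1/3: [42, 173/3, 8]
after L2 α=1/2: [42, 106/3, 215/2]
after L3 α=1/2: [50, 679/6, 473/4]
= [50, 113, 118]

(0,0) stack=L1,L2,L7; from [0,0,0]:
L1 α=1/2: [139/2, 195/2, 67/2]
L2 α=7/8: [433/16, 2519/16, 389/16]
L7 α=1/2: [673/32, 3367/32, 2613/32]
rounded: [21, 105, 82]


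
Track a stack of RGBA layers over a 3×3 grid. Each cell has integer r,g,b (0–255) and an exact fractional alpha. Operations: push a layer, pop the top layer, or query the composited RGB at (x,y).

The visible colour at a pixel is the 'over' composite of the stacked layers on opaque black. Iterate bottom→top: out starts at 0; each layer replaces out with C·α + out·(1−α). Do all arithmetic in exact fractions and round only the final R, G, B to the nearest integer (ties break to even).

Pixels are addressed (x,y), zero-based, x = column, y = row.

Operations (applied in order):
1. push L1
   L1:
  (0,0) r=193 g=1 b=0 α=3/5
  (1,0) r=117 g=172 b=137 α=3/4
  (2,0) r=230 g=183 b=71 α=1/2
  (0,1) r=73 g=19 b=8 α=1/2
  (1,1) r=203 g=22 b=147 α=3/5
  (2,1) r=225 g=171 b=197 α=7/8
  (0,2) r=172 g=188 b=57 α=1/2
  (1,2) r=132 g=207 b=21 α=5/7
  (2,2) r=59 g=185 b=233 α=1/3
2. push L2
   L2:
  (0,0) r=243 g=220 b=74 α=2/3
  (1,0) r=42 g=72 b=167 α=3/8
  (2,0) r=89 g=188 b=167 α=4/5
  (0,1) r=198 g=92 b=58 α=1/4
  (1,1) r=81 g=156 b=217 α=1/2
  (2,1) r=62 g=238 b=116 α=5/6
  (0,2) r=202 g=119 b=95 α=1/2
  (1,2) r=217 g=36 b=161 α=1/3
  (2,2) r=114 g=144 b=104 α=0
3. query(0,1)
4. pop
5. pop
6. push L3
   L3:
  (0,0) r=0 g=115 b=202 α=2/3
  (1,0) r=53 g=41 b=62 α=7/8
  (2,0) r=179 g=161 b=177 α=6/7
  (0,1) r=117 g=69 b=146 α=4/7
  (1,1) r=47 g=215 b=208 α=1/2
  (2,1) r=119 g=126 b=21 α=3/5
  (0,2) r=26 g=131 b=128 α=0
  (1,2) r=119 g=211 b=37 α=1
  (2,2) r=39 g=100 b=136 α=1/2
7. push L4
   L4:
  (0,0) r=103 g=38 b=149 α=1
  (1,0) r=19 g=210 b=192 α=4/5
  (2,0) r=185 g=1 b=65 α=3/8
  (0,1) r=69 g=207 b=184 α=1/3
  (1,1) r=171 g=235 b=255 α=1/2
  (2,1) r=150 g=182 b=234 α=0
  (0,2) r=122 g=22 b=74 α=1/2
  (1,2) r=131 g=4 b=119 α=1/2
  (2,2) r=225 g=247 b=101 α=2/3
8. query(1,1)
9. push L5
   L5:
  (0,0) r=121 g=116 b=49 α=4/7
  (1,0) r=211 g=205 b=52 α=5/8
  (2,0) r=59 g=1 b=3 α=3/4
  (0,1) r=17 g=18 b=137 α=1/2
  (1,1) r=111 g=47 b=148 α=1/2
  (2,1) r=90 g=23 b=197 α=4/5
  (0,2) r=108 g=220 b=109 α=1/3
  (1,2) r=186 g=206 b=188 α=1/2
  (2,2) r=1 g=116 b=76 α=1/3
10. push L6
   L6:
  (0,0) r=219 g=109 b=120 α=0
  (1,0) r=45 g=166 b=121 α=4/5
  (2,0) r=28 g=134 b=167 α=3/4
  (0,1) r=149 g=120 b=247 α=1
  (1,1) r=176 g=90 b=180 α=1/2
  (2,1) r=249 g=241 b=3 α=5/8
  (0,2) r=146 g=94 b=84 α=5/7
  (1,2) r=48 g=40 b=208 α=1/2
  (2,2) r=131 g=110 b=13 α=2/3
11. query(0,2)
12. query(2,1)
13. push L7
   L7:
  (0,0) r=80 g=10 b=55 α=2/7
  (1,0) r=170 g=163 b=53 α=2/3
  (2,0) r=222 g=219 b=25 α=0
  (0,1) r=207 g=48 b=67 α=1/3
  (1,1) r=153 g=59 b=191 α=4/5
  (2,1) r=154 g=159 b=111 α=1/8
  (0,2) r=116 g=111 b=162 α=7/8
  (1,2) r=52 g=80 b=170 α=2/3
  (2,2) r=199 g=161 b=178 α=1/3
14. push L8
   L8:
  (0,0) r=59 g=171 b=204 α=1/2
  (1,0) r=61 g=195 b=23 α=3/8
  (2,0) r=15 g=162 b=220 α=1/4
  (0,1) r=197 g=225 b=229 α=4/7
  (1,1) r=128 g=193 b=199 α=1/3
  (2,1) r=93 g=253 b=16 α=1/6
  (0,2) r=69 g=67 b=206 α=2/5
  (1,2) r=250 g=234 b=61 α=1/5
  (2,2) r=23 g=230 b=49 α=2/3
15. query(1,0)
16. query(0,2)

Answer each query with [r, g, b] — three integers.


query (0,1) [L1,L2] — begin 0,0,0
L1 α=1/2: [73/2, 19/2, 4]
L2 α=1/4: [615/8, 241/8, 35/2]
rounded: [77, 30, 18]

query (1,1) [L3,L4] — begin 0,0,0
L3 α=1/2: [47/2, 215/2, 104]
L4 α=1/2: [389/4, 685/4, 359/2]
= [97, 171, 180]

query (0,2) [L3,L4,L5,L6] — begin 0,0,0
L3 α=0: [0, 0, 0]
L4 α=1/2: [61, 11, 37]
L5 α=1/3: [230/3, 242/3, 61]
L6 α=5/7: [2650/21, 1894/21, 542/7]
= [126, 90, 77]

query (2,1) [L3,L4,L5,L6] — begin 0,0,0
after L3 α=3/5: [357/5, 378/5, 63/5]
after L4 α=0: [357/5, 378/5, 63/5]
after L5 α=4/5: [2157/25, 838/25, 4003/25]
after L6 α=5/8: [9399/50, 32639/200, 1548/25]
→ [188, 163, 62]

at x=1,y=0 over L3,L4,L5,L6,L7,L8:
L3 α=7/8: [371/8, 287/8, 217/4]
L4 α=4/5: [979/40, 7007/40, 3289/20]
L5 α=5/8: [45137/320, 62021/320, 15067/160]
L6 α=4/5: [102737/1600, 274501/1600, 92507/800]
L7 α=2/3: [215579/1600, 265367/1600, 177307/2400]
L8 α=3/8: [274139/2560, 452567/2560, 210427/3840]
= [107, 177, 55]

at x=0,y=2 over L3,L4,L5,L6,L7,L8:
L3 α=0: [0, 0, 0]
L4 α=1/2: [61, 11, 37]
L5 α=1/3: [230/3, 242/3, 61]
L6 α=5/7: [2650/21, 1894/21, 542/7]
L7 α=7/8: [9851/84, 18211/168, 1060/7]
L8 α=2/5: [2743/28, 5143/56, 6064/35]
rounded: [98, 92, 173]


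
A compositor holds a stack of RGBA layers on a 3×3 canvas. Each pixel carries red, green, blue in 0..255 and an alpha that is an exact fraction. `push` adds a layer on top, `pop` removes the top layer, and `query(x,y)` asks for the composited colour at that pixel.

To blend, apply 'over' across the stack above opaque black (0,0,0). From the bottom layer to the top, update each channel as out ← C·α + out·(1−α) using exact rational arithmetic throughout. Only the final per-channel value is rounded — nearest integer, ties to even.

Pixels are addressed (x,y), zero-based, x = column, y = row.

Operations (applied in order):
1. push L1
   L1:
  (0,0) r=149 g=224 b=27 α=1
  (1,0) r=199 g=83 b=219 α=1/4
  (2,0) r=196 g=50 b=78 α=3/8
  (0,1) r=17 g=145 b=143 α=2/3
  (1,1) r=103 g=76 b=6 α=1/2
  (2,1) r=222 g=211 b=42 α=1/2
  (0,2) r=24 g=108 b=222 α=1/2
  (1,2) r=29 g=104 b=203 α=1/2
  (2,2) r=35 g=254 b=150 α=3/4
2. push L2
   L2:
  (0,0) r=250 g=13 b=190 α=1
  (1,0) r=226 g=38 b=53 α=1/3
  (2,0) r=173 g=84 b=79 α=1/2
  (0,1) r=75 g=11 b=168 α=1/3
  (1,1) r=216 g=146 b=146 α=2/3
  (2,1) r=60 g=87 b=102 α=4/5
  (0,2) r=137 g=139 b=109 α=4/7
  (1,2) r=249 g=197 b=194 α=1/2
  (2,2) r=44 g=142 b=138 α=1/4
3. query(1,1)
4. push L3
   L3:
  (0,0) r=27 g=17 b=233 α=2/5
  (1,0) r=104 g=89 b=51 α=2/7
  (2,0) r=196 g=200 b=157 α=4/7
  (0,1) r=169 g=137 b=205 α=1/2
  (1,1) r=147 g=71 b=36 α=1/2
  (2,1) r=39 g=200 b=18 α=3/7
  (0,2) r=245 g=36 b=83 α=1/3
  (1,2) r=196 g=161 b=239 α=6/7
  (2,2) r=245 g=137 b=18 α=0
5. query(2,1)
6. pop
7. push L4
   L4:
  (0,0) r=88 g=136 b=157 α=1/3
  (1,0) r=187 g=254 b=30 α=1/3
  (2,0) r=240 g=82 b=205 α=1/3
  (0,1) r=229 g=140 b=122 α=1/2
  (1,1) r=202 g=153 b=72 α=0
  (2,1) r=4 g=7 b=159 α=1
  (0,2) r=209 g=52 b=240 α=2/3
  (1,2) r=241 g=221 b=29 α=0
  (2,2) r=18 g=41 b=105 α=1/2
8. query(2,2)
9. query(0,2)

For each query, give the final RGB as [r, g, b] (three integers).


(1,1) stack=L1,L2; from [0,0,0]:
L1 α=1/2: [103/2, 38, 3]
L2 α=2/3: [967/6, 110, 295/3]
→ [161, 110, 98]

(2,1) stack=L1,L2,L3; from [0,0,0]:
L1 α=1/2: [111, 211/2, 21]
L2 α=4/5: [351/5, 907/10, 429/5]
L3 α=3/7: [1989/35, 4814/35, 1986/35]
= [57, 138, 57]

query (2,2) [L1,L2,L4] — begin 0,0,0
L1 α=3/4: [105/4, 381/2, 225/2]
L2 α=1/4: [491/16, 1427/8, 951/8]
L4 α=1/2: [779/32, 1755/16, 1791/16]
= [24, 110, 112]

at x=0,y=2 over L1,L2,L4:
after L1 α=1/2: [12, 54, 111]
after L2 α=4/7: [584/7, 718/7, 769/7]
after L4 α=2/3: [1170/7, 482/7, 4129/21]
→ [167, 69, 197]


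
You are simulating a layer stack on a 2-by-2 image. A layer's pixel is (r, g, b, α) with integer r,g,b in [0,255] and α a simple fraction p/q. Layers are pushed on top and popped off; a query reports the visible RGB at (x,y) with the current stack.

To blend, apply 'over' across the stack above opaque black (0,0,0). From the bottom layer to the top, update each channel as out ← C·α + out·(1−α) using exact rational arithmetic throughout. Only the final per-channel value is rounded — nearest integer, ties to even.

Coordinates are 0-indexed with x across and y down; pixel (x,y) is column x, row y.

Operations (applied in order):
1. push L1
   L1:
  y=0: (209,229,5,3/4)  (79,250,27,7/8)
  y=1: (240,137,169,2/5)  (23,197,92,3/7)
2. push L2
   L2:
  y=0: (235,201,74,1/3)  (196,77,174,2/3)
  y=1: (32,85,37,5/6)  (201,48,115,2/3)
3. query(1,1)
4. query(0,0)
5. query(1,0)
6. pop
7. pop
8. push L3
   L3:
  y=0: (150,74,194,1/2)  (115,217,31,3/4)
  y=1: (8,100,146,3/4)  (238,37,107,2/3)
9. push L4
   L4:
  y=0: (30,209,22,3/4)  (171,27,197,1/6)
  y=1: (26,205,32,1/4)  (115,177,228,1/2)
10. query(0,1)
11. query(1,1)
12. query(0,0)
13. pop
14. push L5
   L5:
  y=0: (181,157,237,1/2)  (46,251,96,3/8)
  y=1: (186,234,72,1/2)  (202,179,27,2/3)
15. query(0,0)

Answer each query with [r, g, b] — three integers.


query (1,1) [L1,L2] — begin 0,0,0
after L1 α=3/7: [69/7, 591/7, 276/7]
after L2 α=2/3: [961/7, 421/7, 1886/21]
= [137, 60, 90]

(0,0) stack=L1,L2; from [0,0,0]:
after L1 α=3/4: [627/4, 687/4, 15/4]
after L2 α=1/3: [1097/6, 363/2, 163/6]
→ [183, 182, 27]

(1,0) stack=L1,L2; from [0,0,0]:
+L1 (α=7/8) → [553/8, 875/4, 189/8]
+L2 (α=2/3) → [3689/24, 497/4, 991/8]
rounded: [154, 124, 124]

(0,1) stack=L3,L4; from [0,0,0]:
+L3 (α=3/4) → [6, 75, 219/2]
+L4 (α=1/4) → [11, 215/2, 721/8]
= [11, 108, 90]

query (1,1) [L3,L4] — begin 0,0,0
L3 α=2/3: [476/3, 74/3, 214/3]
L4 α=1/2: [821/6, 605/6, 449/3]
rounded: [137, 101, 150]

at x=0,y=0 over L3,L4:
after L3 α=1/2: [75, 37, 97]
after L4 α=3/4: [165/4, 166, 163/4]
→ [41, 166, 41]

at x=0,y=0 over L3,L5:
L3 α=1/2: [75, 37, 97]
L5 α=1/2: [128, 97, 167]
→ [128, 97, 167]


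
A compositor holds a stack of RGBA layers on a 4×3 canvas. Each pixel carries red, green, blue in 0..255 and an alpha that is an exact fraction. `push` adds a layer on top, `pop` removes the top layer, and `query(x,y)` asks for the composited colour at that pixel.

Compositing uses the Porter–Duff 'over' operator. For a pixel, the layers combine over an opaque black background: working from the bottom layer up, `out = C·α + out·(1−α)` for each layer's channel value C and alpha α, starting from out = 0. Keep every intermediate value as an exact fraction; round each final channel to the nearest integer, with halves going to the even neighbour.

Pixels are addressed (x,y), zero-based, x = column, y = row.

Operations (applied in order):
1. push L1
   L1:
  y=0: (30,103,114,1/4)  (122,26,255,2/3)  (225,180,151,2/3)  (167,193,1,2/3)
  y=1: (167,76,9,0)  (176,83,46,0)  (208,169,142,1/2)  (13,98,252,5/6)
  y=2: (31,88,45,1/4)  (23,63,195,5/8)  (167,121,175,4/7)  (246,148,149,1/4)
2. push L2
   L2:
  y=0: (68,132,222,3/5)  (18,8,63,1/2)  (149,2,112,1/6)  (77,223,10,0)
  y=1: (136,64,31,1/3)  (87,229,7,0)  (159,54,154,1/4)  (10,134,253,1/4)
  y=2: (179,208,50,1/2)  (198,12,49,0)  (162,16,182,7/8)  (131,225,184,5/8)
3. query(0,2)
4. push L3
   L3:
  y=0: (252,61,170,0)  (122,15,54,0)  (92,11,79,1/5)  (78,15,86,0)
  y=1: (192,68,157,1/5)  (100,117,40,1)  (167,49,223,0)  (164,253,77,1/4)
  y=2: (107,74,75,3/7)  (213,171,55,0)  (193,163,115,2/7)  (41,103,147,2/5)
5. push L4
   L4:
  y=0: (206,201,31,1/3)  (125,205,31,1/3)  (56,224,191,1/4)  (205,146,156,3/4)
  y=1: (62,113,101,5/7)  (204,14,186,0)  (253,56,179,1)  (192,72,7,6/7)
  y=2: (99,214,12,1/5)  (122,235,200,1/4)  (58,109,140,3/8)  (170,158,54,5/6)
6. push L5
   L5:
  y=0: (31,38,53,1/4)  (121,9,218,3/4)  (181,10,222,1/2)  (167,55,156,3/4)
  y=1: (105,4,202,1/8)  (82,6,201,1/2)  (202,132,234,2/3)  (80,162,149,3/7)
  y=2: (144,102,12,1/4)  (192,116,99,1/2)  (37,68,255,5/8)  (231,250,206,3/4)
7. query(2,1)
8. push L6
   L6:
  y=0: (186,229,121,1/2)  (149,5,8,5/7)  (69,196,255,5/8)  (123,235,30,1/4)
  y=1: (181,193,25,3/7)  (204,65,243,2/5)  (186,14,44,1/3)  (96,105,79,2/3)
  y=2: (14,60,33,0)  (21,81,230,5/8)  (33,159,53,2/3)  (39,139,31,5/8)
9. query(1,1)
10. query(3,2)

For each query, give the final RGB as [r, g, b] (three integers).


(0,2) stack=L1,L2; from [0,0,0]:
+L1 (α=1/4) → [31/4, 22, 45/4]
+L2 (α=1/2) → [747/8, 115, 245/8]
→ [93, 115, 31]

(2,1) stack=L1,L2,L3,L4,L5; from [0,0,0]:
L1 α=1/2: [104, 169/2, 71]
L2 α=1/4: [471/4, 615/8, 367/4]
L3 α=0: [471/4, 615/8, 367/4]
L4 α=1: [253, 56, 179]
L5 α=2/3: [219, 320/3, 647/3]
→ [219, 107, 216]

at x=1,y=1 over L1,L2,L3,L4,L5,L6:
L1 α=0: [0, 0, 0]
L2 α=0: [0, 0, 0]
L3 α=1: [100, 117, 40]
L4 α=0: [100, 117, 40]
L5 α=1/2: [91, 123/2, 241/2]
L6 α=2/5: [681/5, 629/10, 339/2]
= [136, 63, 170]

(3,2) stack=L1,L2,L3,L4,L5,L6; from [0,0,0]:
+L1 (α=1/4) → [123/2, 37, 149/4]
+L2 (α=5/8) → [1679/16, 309/2, 4127/32]
+L3 (α=2/5) → [6349/80, 1339/10, 21789/160]
+L4 (α=5/6) → [24783/160, 9239/60, 21663/320]
+L5 (α=3/4) → [135663/640, 54239/240, 219423/1280]
+L6 (α=5/8) → [531789/5120, 109839/640, 856669/10240]
rounded: [104, 172, 84]


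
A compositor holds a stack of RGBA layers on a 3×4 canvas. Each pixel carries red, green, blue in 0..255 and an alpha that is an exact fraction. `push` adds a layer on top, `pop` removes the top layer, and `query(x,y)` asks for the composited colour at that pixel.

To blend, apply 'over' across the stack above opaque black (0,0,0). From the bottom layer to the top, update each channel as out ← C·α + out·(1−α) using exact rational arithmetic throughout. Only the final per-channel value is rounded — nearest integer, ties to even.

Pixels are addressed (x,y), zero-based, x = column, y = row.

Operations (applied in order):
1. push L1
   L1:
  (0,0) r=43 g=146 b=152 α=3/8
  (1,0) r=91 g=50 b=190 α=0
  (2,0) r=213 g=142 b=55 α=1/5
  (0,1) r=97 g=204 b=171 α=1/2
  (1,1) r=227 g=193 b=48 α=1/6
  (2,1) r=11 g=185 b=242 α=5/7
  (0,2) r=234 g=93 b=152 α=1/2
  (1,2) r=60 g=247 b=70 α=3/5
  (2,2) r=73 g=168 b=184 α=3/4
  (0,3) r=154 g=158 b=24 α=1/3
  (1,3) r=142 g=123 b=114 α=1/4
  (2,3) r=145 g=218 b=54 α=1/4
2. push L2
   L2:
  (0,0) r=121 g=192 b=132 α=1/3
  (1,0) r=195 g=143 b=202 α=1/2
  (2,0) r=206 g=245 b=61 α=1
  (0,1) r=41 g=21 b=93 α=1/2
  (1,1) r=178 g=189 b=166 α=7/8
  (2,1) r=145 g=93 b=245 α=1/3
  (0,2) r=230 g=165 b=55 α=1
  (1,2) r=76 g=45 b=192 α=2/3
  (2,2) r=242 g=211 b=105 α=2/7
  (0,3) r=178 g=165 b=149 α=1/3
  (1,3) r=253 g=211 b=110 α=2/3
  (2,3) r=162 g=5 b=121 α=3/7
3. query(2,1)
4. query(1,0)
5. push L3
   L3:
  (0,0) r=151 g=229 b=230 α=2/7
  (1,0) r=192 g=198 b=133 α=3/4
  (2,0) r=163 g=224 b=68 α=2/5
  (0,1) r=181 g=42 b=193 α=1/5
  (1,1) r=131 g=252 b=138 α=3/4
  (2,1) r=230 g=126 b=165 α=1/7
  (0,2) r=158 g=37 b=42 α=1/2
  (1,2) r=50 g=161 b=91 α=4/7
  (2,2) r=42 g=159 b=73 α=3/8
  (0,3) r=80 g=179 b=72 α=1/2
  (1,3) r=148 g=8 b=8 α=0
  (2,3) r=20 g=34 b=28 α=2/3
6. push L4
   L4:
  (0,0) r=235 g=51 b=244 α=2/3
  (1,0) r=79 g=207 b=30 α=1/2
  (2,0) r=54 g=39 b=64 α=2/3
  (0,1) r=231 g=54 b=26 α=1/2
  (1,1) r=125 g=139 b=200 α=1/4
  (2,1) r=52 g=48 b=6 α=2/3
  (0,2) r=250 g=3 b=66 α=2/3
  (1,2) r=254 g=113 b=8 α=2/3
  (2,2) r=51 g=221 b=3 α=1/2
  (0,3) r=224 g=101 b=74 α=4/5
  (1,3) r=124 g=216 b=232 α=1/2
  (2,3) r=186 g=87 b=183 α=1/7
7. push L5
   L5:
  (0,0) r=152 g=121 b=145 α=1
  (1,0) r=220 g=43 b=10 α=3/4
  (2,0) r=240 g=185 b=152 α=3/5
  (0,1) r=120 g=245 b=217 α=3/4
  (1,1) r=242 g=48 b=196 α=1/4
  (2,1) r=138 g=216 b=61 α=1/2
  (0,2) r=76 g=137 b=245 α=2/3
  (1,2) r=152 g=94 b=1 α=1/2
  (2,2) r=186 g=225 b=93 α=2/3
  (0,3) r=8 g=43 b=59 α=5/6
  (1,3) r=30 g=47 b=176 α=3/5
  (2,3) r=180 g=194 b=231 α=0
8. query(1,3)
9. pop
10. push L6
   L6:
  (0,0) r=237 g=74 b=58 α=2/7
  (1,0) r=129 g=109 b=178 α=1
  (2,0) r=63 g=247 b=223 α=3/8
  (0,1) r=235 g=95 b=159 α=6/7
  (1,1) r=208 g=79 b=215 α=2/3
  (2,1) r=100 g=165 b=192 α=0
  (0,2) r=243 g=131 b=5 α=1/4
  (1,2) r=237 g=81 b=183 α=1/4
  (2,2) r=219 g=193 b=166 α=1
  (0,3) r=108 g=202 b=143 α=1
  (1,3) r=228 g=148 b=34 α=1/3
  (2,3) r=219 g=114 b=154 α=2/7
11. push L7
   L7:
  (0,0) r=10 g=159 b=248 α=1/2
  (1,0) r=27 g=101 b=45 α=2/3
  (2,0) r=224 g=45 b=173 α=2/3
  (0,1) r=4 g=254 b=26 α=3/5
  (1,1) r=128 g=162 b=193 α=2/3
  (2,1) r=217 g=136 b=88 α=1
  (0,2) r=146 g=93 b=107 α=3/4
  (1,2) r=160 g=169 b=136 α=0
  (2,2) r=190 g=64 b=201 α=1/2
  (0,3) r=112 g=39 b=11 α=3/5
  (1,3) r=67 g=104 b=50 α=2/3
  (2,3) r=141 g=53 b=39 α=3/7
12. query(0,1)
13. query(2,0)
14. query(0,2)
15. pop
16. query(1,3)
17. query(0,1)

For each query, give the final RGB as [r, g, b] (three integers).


at x=2,y=1 over L1,L2:
after L1 α=5/7: [55/7, 925/7, 1210/7]
after L2 α=1/3: [375/7, 2501/21, 4135/21]
→ [54, 119, 197]

at x=1,y=0 over L1,L2:
L1 α=0: [0, 0, 0]
L2 α=1/2: [195/2, 143/2, 101]
rounded: [98, 72, 101]

query (1,3) [L1,L2,L3,L4,L5] — begin 0,0,0
L1 α=1/4: [71/2, 123/4, 57/2]
L2 α=2/3: [361/2, 1811/12, 497/6]
L3 α=0: [361/2, 1811/12, 497/6]
L4 α=1/2: [609/4, 4403/24, 1889/12]
L5 α=3/5: [789/10, 1219/12, 5057/30]
→ [79, 102, 169]

query (0,1) [L1,L2,L3,L4,L6,L7] — begin 0,0,0
L1 α=1/2: [97/2, 102, 171/2]
L2 α=1/2: [179/4, 123/2, 357/4]
L3 α=1/5: [72, 288/5, 110]
L4 α=1/2: [303/2, 279/5, 68]
L6 α=6/7: [3123/14, 447/5, 146]
L7 α=3/5: [3207/35, 4704/25, 74]
→ [92, 188, 74]

at x=2,y=0 over L1,L2,L3,L4,L6,L7:
after L1 α=1/5: [213/5, 142/5, 11]
after L2 α=1: [206, 245, 61]
after L3 α=2/5: [944/5, 1183/5, 319/5]
after L4 α=2/3: [1484/15, 1573/15, 959/15]
after L6 α=3/8: [2051/24, 949/6, 1483/12]
after L7 α=2/3: [12803/72, 1489/18, 5635/36]
= [178, 83, 157]

(0,2) stack=L1,L2,L3,L4,L6,L7; from [0,0,0]:
after L1 α=1/2: [117, 93/2, 76]
after L2 α=1: [230, 165, 55]
after L3 α=1/2: [194, 101, 97/2]
after L4 α=2/3: [694/3, 107/3, 361/6]
after L6 α=1/4: [937/4, 119/2, 371/8]
after L7 α=3/4: [2689/16, 677/8, 2939/32]
= [168, 85, 92]

query (1,3) [L1,L2,L3,L4,L6] — begin 0,0,0
+L1 (α=1/4) → [71/2, 123/4, 57/2]
+L2 (α=2/3) → [361/2, 1811/12, 497/6]
+L3 (α=0) → [361/2, 1811/12, 497/6]
+L4 (α=1/2) → [609/4, 4403/24, 1889/12]
+L6 (α=1/3) → [355/2, 6179/36, 2093/18]
= [178, 172, 116]

at x=0,y=1 over L1,L2,L3,L4,L6:
L1 α=1/2: [97/2, 102, 171/2]
L2 α=1/2: [179/4, 123/2, 357/4]
L3 α=1/5: [72, 288/5, 110]
L4 α=1/2: [303/2, 279/5, 68]
L6 α=6/7: [3123/14, 447/5, 146]
= [223, 89, 146]


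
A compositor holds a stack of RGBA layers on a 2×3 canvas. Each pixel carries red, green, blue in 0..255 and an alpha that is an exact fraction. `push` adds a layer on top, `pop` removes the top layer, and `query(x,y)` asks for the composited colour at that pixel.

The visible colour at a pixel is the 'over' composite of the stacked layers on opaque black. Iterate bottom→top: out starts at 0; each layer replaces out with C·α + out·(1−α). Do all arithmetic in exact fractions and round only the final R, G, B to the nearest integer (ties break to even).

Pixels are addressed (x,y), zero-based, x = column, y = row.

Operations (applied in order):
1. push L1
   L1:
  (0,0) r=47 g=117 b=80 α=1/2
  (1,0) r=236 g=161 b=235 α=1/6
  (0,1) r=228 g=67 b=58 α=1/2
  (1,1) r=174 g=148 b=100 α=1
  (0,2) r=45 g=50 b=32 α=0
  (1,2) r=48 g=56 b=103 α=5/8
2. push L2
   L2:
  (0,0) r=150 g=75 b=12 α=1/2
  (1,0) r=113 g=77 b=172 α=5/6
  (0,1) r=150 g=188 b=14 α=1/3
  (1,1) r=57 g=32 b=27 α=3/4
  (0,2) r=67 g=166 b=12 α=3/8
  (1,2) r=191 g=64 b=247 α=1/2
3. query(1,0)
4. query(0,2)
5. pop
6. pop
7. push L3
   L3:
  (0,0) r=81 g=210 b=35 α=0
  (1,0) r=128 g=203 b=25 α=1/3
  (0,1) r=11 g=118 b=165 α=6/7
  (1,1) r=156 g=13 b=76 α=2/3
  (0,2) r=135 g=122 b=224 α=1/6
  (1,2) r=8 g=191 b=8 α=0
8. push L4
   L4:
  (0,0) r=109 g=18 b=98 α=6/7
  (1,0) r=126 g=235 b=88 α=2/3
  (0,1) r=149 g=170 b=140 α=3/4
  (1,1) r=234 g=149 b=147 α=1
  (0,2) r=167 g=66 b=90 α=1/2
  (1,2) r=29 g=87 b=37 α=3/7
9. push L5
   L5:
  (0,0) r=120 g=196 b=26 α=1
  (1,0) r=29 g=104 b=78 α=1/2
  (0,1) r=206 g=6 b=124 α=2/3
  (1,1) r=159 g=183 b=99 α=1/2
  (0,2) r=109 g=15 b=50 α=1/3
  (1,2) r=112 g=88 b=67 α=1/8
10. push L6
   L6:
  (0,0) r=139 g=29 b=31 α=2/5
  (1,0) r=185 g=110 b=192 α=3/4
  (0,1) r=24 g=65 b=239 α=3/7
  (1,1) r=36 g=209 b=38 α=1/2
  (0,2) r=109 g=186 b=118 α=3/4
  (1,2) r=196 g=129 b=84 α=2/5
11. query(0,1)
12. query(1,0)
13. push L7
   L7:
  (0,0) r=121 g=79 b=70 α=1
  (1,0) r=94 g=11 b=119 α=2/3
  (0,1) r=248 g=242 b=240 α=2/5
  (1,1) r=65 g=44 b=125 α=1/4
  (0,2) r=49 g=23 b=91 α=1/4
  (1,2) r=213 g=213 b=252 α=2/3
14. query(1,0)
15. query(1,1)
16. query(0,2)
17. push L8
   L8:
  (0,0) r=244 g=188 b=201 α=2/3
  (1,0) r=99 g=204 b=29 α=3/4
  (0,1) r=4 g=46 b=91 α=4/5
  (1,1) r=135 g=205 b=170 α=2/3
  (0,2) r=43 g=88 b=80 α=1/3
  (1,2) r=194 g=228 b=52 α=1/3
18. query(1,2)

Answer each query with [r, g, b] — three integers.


(1,0) stack=L1,L2; from [0,0,0]:
after L1 α=1/6: [118/3, 161/6, 235/6]
after L2 α=5/6: [1813/18, 2471/36, 5395/36]
= [101, 69, 150]

(0,2) stack=L1,L2; from [0,0,0]:
after L1 α=0: [0, 0, 0]
after L2 α=3/8: [201/8, 249/4, 9/2]
rounded: [25, 62, 4]

at x=0,y=1 over L3,L4,L5,L6:
+L3 (α=6/7) → [66/7, 708/7, 990/7]
+L4 (α=3/4) → [3195/28, 2139/14, 1965/14]
+L5 (α=2/3) → [14731/84, 769/14, 5437/42]
+L6 (α=3/7) → [16243/147, 2903/49, 25931/147]
rounded: [110, 59, 176]

at x=1,y=0 over L3,L4,L5,L6:
+L3 (α=1/3) → [128/3, 203/3, 25/3]
+L4 (α=2/3) → [884/9, 1613/9, 553/9]
+L5 (α=1/2) → [1145/18, 2549/18, 1255/18]
+L6 (α=3/4) → [11135/72, 8489/72, 11623/72]
→ [155, 118, 161]

at x=1,y=0 over L3,L4,L5,L6,L7:
after L3 α=1/3: [128/3, 203/3, 25/3]
after L4 α=2/3: [884/9, 1613/9, 553/9]
after L5 α=1/2: [1145/18, 2549/18, 1255/18]
after L6 α=3/4: [11135/72, 8489/72, 11623/72]
after L7 α=2/3: [24671/216, 10073/216, 28759/216]
= [114, 47, 133]

query (1,1) [L3,L4,L5,L6,L7] — begin 0,0,0
+L3 (α=2/3) → [104, 26/3, 152/3]
+L4 (α=1) → [234, 149, 147]
+L5 (α=1/2) → [393/2, 166, 123]
+L6 (α=1/2) → [465/4, 375/2, 161/2]
+L7 (α=1/4) → [1655/16, 1213/8, 733/8]
= [103, 152, 92]

(0,2) stack=L3,L4,L5,L6,L7; from [0,0,0]:
+L3 (α=1/6) → [45/2, 61/3, 112/3]
+L4 (α=1/2) → [379/4, 259/6, 191/3]
+L5 (α=1/3) → [199/2, 304/9, 532/9]
+L6 (α=3/4) → [853/8, 2663/18, 1859/18]
+L7 (α=1/4) → [2951/32, 2801/24, 2405/24]
→ [92, 117, 100]

query (1,2) [L3,L4,L5,L6,L7,L8] — begin 0,0,0
after L3 α=0: [0, 0, 0]
after L4 α=3/7: [87/7, 261/7, 111/7]
after L5 α=1/8: [199/8, 349/8, 89/4]
after L6 α=2/5: [3733/40, 3111/40, 939/20]
after L7 α=2/3: [20773/120, 6717/40, 3673/20]
after L8 α=1/3: [32413/180, 3759/20, 4193/30]
rounded: [180, 188, 140]


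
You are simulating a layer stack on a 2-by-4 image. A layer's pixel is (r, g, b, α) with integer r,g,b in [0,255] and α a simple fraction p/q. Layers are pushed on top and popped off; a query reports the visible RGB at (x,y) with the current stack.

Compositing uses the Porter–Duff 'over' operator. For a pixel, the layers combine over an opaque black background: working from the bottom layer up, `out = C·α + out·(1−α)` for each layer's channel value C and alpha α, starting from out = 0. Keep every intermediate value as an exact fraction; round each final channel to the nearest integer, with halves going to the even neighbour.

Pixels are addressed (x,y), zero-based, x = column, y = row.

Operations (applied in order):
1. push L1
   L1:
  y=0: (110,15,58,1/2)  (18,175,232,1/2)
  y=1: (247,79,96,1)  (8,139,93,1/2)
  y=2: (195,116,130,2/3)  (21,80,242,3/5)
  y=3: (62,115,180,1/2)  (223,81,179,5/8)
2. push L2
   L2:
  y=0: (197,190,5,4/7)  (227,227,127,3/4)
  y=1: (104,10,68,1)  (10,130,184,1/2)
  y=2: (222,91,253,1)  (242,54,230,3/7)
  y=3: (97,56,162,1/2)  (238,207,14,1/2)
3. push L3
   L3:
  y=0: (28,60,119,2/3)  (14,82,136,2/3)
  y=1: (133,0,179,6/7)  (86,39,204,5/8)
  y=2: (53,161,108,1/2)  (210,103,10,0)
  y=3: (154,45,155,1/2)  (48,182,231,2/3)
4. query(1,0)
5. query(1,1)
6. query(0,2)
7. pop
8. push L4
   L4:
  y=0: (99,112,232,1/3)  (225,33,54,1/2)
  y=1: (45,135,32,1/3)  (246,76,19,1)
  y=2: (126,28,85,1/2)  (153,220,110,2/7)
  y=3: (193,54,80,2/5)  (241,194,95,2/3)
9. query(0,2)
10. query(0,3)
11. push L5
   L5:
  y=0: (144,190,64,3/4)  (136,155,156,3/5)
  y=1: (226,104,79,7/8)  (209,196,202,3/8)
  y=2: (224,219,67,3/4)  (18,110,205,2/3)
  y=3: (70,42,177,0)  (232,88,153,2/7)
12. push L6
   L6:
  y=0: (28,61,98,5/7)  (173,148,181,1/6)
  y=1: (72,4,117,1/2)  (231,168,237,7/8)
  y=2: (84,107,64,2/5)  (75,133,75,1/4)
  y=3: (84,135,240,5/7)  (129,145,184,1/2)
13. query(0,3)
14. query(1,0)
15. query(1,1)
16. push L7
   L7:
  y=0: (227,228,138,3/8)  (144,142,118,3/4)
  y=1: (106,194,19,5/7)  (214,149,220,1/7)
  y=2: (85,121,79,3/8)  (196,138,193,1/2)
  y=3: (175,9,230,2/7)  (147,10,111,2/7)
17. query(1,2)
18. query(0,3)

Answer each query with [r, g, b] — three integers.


(1,0) stack=L1,L2,L3; from [0,0,0]:
L1 α=1/2: [9, 175/2, 116]
L2 α=3/4: [345/2, 1537/8, 497/4]
L3 α=2/3: [401/6, 2849/24, 1585/12]
= [67, 119, 132]

query (1,1) [L1,L2,L3] — begin 0,0,0
after L1 α=1/2: [4, 139/2, 93/2]
after L2 α=1/2: [7, 399/4, 461/4]
after L3 α=5/8: [451/8, 1977/32, 5463/32]
→ [56, 62, 171]

(0,2) stack=L1,L2,L3; from [0,0,0]:
+L1 (α=2/3) → [130, 232/3, 260/3]
+L2 (α=1) → [222, 91, 253]
+L3 (α=1/2) → [275/2, 126, 361/2]
= [138, 126, 180]

query (0,2) [L1,L2,L4] — begin 0,0,0
L1 α=2/3: [130, 232/3, 260/3]
L2 α=1: [222, 91, 253]
L4 α=1/2: [174, 119/2, 169]
→ [174, 60, 169]

at x=0,y=3 over L1,L2,L4:
+L1 (α=1/2) → [31, 115/2, 90]
+L2 (α=1/2) → [64, 227/4, 126]
+L4 (α=2/5) → [578/5, 1113/20, 538/5]
→ [116, 56, 108]

at x=0,y=3 over L1,L2,L4,L5,L6:
+L1 (α=1/2) → [31, 115/2, 90]
+L2 (α=1/2) → [64, 227/4, 126]
+L4 (α=2/5) → [578/5, 1113/20, 538/5]
+L5 (α=0) → [578/5, 1113/20, 538/5]
+L6 (α=5/7) → [3256/35, 7863/70, 7076/35]
rounded: [93, 112, 202]

(1,0) stack=L1,L2,L4,L5,L6; from [0,0,0]:
L1 α=1/2: [9, 175/2, 116]
L2 α=3/4: [345/2, 1537/8, 497/4]
L4 α=1/2: [795/4, 1801/16, 713/8]
L5 α=3/5: [1611/10, 5521/40, 517/4]
L6 α=1/6: [1957/12, 2235/16, 1103/8]
rounded: [163, 140, 138]

at x=1,y=1 over L1,L2,L4,L5,L6:
after L1 α=1/2: [4, 139/2, 93/2]
after L2 α=1/2: [7, 399/4, 461/4]
after L4 α=1: [246, 76, 19]
after L5 α=3/8: [1857/8, 121, 701/8]
after L6 α=7/8: [14793/64, 1297/8, 13973/64]
rounded: [231, 162, 218]

at x=1,y=2 over L1,L2,L4,L5,L6,L7:
+L1 (α=3/5) → [63/5, 48, 726/5]
+L2 (α=3/7) → [3882/35, 354/7, 6354/35]
+L4 (α=2/7) → [6024/49, 4850/49, 7894/49]
+L5 (α=2/3) → [2596/49, 5210/49, 9328/49]
+L6 (α=1/4) → [11463/196, 22147/196, 31659/196]
+L7 (α=1/2) → [49879/392, 49195/392, 69487/392]
→ [127, 125, 177]

(0,3) stack=L1,L2,L4,L5,L6,L7; from [0,0,0]:
L1 α=1/2: [31, 115/2, 90]
L2 α=1/2: [64, 227/4, 126]
L4 α=2/5: [578/5, 1113/20, 538/5]
L5 α=0: [578/5, 1113/20, 538/5]
L6 α=5/7: [3256/35, 7863/70, 7076/35]
L7 α=2/7: [5706/49, 8115/98, 10296/49]
= [116, 83, 210]
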